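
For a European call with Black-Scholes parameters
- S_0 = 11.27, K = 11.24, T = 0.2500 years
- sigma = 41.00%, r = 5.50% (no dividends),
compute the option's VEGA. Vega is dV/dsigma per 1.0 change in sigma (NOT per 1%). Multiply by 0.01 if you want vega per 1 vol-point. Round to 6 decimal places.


Answer: Vega = 2.210882

Derivation:
d1 = 0.1825755297; d2 = -0.0224244703
phi(d1) = 0.3923482482; exp(-qT) = 1.0000000000; exp(-rT) = 0.9863440995
Vega = S * exp(-qT) * phi(d1) * sqrt(T) = 11.2700 * 1.0000000000 * 0.3923482482 * 0.5000000000 = 2.210882


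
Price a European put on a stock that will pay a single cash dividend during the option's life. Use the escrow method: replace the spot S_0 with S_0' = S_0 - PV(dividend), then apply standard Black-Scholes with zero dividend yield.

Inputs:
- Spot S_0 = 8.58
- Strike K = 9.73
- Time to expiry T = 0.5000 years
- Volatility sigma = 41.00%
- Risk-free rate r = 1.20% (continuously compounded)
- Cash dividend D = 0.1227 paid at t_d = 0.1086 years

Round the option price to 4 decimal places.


PV(D) = D * exp(-r * t_d) = 0.1227 * 0.99869765 = 0.12254020
S_0' = S_0 - PV(D) = 8.5800 - 0.12254020 = 8.45745980
d1 = (ln(S_0'/K) + (r + sigma^2/2)*T) / (sigma*sqrt(T)) = -0.31781872
d2 = d1 - sigma*sqrt(T) = -0.60773250
exp(-rT) = 0.99401796
N(-d1) = 0.62468878; N(-d2) = 0.72831755
P = K * exp(-rT) * N(-d2) - S_0' * N(-d1) = 9.7300 * 0.99401796 * 0.72831755 - 8.45745980 * 0.62468878 = 1.7609

Answer: Price = 1.7609


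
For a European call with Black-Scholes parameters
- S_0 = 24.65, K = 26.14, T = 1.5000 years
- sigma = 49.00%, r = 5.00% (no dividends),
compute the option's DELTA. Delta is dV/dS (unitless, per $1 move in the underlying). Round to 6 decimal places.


d1 = 0.3272404858; d2 = -0.2728845012
phi(d1) = 0.3781434337; exp(-qT) = 1.0000000000; exp(-rT) = 0.9277434863
N(d1) = 0.6282569991
Delta = exp(-qT) * N(d1) = 1.0000000000 * 0.6282569991 = 0.628257

Answer: Delta = 0.628257


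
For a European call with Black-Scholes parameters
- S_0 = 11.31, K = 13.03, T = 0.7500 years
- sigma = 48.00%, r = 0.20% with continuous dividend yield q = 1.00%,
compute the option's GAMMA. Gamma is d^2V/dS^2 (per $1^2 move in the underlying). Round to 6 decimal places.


d1 = -0.1471451760; d2 = -0.5628373698
phi(d1) = 0.3946466843; exp(-qT) = 0.9925280548; exp(-rT) = 0.9985011244
Gamma = exp(-qT) * phi(d1) / (S * sigma * sqrt(T)) = 0.9925280548 * 0.3946466843 / (11.3100 * 0.4800 * 0.8660254038) = 0.083314

Answer: Gamma = 0.083314


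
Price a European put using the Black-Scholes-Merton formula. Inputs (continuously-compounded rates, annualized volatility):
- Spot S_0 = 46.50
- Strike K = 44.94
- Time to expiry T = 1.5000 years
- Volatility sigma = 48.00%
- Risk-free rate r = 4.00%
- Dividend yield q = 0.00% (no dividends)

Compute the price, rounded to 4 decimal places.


Answer: Price = 8.3066

Derivation:
d1 = (ln(S/K) + (r - q + 0.5*sigma^2) * T) / (sigma * sqrt(T)) = 0.45404702
d2 = d1 - sigma * sqrt(T) = -0.13383052
exp(-rT) = 0.94176453; exp(-qT) = 1.00000000
P = K * exp(-rT) * N(-d2) - S_0 * exp(-qT) * N(-d1)
N(-d1) = 0.32489749; N(-d2) = 0.55323170
P = 44.9400 * 0.94176453 * 0.55323170 - 46.5000 * 1.00000000 * 0.32489749 = 8.3066


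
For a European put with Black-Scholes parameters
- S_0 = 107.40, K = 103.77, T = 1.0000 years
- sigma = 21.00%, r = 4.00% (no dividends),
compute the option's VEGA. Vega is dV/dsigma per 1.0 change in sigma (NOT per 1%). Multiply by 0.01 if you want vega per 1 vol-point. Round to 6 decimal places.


d1 = 0.4592060498; d2 = 0.2492060498
phi(d1) = 0.3590212747; exp(-qT) = 1.0000000000; exp(-rT) = 0.9607894392
Vega = S * exp(-qT) * phi(d1) * sqrt(T) = 107.4000 * 1.0000000000 * 0.3590212747 * 1.0000000000 = 38.558885

Answer: Vega = 38.558885


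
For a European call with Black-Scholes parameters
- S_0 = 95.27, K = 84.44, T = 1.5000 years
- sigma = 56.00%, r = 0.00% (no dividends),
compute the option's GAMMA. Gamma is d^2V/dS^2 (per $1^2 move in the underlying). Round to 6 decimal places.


d1 = 0.5188744539; d2 = -0.1669826741
phi(d1) = 0.3486963187; exp(-qT) = 1.0000000000; exp(-rT) = 1.0000000000
Gamma = exp(-qT) * phi(d1) / (S * sigma * sqrt(T)) = 1.0000000000 * 0.3486963187 / (95.2700 * 0.5600 * 1.2247448714) = 0.005337

Answer: Gamma = 0.005337


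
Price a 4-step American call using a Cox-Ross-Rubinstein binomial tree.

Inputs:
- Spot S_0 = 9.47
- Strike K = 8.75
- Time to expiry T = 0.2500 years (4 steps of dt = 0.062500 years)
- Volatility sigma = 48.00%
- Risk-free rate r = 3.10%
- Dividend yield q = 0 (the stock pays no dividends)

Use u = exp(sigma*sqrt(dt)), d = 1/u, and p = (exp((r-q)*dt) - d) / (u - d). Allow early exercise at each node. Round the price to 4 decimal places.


dt = T/N = 0.062500
u = exp(sigma*sqrt(dt)) = 1.127497; d = 1/u = 0.886920
p = (exp((r-q)*dt) - d) / (u - d) = 0.478097
Discount per step: exp(-r*dt) = 0.998064
Stock lattice S(k, i) with i counting down-moves:
  k=0: S(0,0) = 9.4700
  k=1: S(1,0) = 10.6774; S(1,1) = 8.3991
  k=2: S(2,0) = 12.0387; S(2,1) = 9.4700; S(2,2) = 7.4494
  k=3: S(3,0) = 13.5736; S(3,1) = 10.6774; S(3,2) = 8.3991; S(3,3) = 6.6070
  k=4: S(4,0) = 15.3042; S(4,1) = 12.0387; S(4,2) = 9.4700; S(4,3) = 7.4494; S(4,4) = 5.8599
Terminal payoffs V(N, i) = max(S_T - K, 0):
  V(4,0) = 6.554225; V(4,1) = 3.288729; V(4,2) = 0.720000; V(4,3) = 0.000000; V(4,4) = 0.000000
Backward induction: V(k, i) = exp(-r*dt) * [p * V(k+1, i) + (1-p) * V(k+1, i+1)]; then take max(V_cont, immediate exercise) for American.
  V(3,0) = exp(-r*dt) * [p*6.554225 + (1-p)*3.288729] = 4.840566; exercise = 4.823630; V(3,0) = max -> 4.840566
  V(3,1) = exp(-r*dt) * [p*3.288729 + (1-p)*0.720000] = 1.944332; exercise = 1.927395; V(3,1) = max -> 1.944332
  V(3,2) = exp(-r*dt) * [p*0.720000 + (1-p)*0.000000] = 0.343564; exercise = 0.000000; V(3,2) = max -> 0.343564
  V(3,3) = exp(-r*dt) * [p*0.000000 + (1-p)*0.000000] = 0.000000; exercise = 0.000000; V(3,3) = max -> 0.000000
  V(2,0) = exp(-r*dt) * [p*4.840566 + (1-p)*1.944332] = 3.322570; exercise = 3.288729; V(2,0) = max -> 3.322570
  V(2,1) = exp(-r*dt) * [p*1.944332 + (1-p)*0.343564] = 1.106740; exercise = 0.720000; V(2,1) = max -> 1.106740
  V(2,2) = exp(-r*dt) * [p*0.343564 + (1-p)*0.000000] = 0.163939; exercise = 0.000000; V(2,2) = max -> 0.163939
  V(1,0) = exp(-r*dt) * [p*3.322570 + (1-p)*1.106740] = 2.161930; exercise = 1.927395; V(1,0) = max -> 2.161930
  V(1,1) = exp(-r*dt) * [p*1.106740 + (1-p)*0.163939] = 0.613500; exercise = 0.000000; V(1,1) = max -> 0.613500
  V(0,0) = exp(-r*dt) * [p*2.161930 + (1-p)*0.613500] = 1.351180; exercise = 0.720000; V(0,0) = max -> 1.351180

Answer: Price = V(0,0) = 1.3512


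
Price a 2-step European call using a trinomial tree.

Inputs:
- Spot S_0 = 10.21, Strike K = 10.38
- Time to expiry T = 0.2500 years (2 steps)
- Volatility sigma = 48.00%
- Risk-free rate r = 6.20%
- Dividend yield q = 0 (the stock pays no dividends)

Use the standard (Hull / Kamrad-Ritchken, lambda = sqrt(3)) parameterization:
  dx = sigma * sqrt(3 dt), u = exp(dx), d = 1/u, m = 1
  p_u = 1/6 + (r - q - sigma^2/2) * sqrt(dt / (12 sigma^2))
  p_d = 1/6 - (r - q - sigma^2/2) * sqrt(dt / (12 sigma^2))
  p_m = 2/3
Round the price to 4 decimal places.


dt = T/N = 0.125000; dx = sigma*sqrt(3*dt) = 0.293939
u = exp(dx) = 1.341702; d = 1/u = 0.745322
p_u = 0.155355, p_m = 0.666667, p_d = 0.177979
Discount per step: exp(-r*dt) = 0.992280
Stock lattice S(k, j) with j the centered position index:
  k=0: S(0,+0) = 10.2100
  k=1: S(1,-1) = 7.6097; S(1,+0) = 10.2100; S(1,+1) = 13.6988
  k=2: S(2,-2) = 5.6717; S(2,-1) = 7.6097; S(2,+0) = 10.2100; S(2,+1) = 13.6988; S(2,+2) = 18.3797
Terminal payoffs V(N, j) = max(S_T - K, 0):
  V(2,-2) = 0.000000; V(2,-1) = 0.000000; V(2,+0) = 0.000000; V(2,+1) = 3.318775; V(2,+2) = 7.999670
Backward induction: V(k, j) = exp(-r*dt) * [p_u * V(k+1, j+1) + p_m * V(k+1, j) + p_d * V(k+1, j-1)]
  V(1,-1) = exp(-r*dt) * [p_u*0.000000 + p_m*0.000000 + p_d*0.000000] = 0.000000
  V(1,+0) = exp(-r*dt) * [p_u*3.318775 + p_m*0.000000 + p_d*0.000000] = 0.511607
  V(1,+1) = exp(-r*dt) * [p_u*7.999670 + p_m*3.318775 + p_d*0.000000] = 3.428629
  V(0,+0) = exp(-r*dt) * [p_u*3.428629 + p_m*0.511607 + p_d*0.000000] = 0.866980

Answer: Price = V(0,0) = 0.8670


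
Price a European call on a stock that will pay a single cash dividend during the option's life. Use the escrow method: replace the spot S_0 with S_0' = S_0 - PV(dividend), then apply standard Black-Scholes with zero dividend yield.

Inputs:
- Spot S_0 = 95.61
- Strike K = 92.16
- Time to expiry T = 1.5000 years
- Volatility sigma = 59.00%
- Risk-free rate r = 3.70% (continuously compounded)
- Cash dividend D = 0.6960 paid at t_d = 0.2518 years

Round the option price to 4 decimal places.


PV(D) = D * exp(-r * t_d) = 0.6960 * 0.99072667 = 0.68954576
S_0' = S_0 - PV(D) = 95.6100 - 0.68954576 = 94.92045424
d1 = (ln(S_0'/K) + (r + sigma^2/2)*T) / (sigma*sqrt(T)) = 0.47894862
d2 = d1 - sigma*sqrt(T) = -0.24365086
exp(-rT) = 0.94601202
N(d1) = 0.68401241; N(d2) = 0.40375062
C = S_0' * N(d1) - K * exp(-rT) * N(d2) = 94.92045424 * 0.68401241 - 92.1600 * 0.94601202 * 0.40375062 = 29.7260

Answer: Price = 29.7260


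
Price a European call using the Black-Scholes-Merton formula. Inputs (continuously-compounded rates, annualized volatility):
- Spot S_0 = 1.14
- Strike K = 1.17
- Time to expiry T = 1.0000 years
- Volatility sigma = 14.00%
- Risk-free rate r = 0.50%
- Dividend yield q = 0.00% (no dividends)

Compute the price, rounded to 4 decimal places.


d1 = (ln(S/K) + (r - q + 0.5*sigma^2) * T) / (sigma * sqrt(T)) = -0.07982490
d2 = d1 - sigma * sqrt(T) = -0.21982490
exp(-rT) = 0.99501248; exp(-qT) = 1.00000000
C = S_0 * exp(-qT) * N(d1) - K * exp(-rT) * N(d2)
N(d1) = 0.46818826; N(d2) = 0.41300376
C = 1.1400 * 1.00000000 * 0.46818826 - 1.1700 * 0.99501248 * 0.41300376 = 0.0529

Answer: Price = 0.0529


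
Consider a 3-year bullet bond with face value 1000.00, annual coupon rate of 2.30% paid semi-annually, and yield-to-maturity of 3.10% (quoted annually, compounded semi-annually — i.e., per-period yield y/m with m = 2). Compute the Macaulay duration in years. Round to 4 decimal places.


Answer: Macaulay duration = 2.9148 years

Derivation:
Coupon per period c = face * coupon_rate / m = 11.500000
Periods per year m = 2; per-period yield y/m = 0.015500
Number of cashflows N = 6
Cashflows (t years, CF_t, discount factor 1/(1+y/m)^(m*t), PV):
  t = 0.5000: CF_t = 11.500000, DF = 0.984737, PV = 11.324471
  t = 1.0000: CF_t = 11.500000, DF = 0.969706, PV = 11.151621
  t = 1.5000: CF_t = 11.500000, DF = 0.954905, PV = 10.981409
  t = 2.0000: CF_t = 11.500000, DF = 0.940330, PV = 10.813795
  t = 2.5000: CF_t = 11.500000, DF = 0.925977, PV = 10.648739
  t = 3.0000: CF_t = 1011.500000, DF = 0.911844, PV = 922.329970
Price P = sum_t PV_t = 977.250004
Macaulay numerator sum_t t * PV_t:
  t * PV_t at t = 0.5000: 5.662235
  t * PV_t at t = 1.0000: 11.151621
  t * PV_t at t = 1.5000: 16.472113
  t * PV_t at t = 2.0000: 21.627590
  t * PV_t at t = 2.5000: 26.621849
  t * PV_t at t = 3.0000: 2766.989909
Macaulay duration D = (sum_t t * PV_t) / P = 2848.525317 / 977.250004 = 2.914838


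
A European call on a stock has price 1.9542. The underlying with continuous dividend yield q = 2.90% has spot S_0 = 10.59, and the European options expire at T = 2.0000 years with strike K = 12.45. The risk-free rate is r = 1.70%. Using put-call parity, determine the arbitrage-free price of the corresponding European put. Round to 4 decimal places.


Answer: Put price = 3.9948

Derivation:
Put-call parity: C - P = S_0 * exp(-qT) - K * exp(-rT).
S_0 * exp(-qT) = 10.5900 * 0.94364995 = 9.99325294
K * exp(-rT) = 12.4500 * 0.96657150 = 12.03381523
P = C - S*exp(-qT) + K*exp(-rT)
P = 1.9542 - 9.99325294 + 12.03381523 = 3.9948


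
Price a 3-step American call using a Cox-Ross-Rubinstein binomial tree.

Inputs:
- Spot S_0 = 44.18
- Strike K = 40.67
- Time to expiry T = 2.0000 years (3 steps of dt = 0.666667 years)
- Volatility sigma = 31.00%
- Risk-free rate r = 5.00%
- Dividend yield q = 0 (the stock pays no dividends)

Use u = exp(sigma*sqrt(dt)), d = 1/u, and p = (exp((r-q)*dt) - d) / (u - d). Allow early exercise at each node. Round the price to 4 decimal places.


Answer: Price = V(0,0) = 11.7441

Derivation:
dt = T/N = 0.666667
u = exp(sigma*sqrt(dt)) = 1.288030; d = 1/u = 0.776379
p = (exp((r-q)*dt) - d) / (u - d) = 0.503304
Discount per step: exp(-r*dt) = 0.967216
Stock lattice S(k, i) with i counting down-moves:
  k=0: S(0,0) = 44.1800
  k=1: S(1,0) = 56.9052; S(1,1) = 34.3004
  k=2: S(2,0) = 73.2956; S(2,1) = 44.1800; S(2,2) = 26.6302
  k=3: S(3,0) = 94.4069; S(3,1) = 56.9052; S(3,2) = 34.3004; S(3,3) = 20.6751
Terminal payoffs V(N, i) = max(S_T - K, 0):
  V(3,0) = 53.736886; V(3,1) = 16.235167; V(3,2) = 0.000000; V(3,3) = 0.000000
Backward induction: V(k, i) = exp(-r*dt) * [p * V(k+1, i) + (1-p) * V(k+1, i+1)]; then take max(V_cont, immediate exercise) for American.
  V(2,0) = exp(-r*dt) * [p*53.736886 + (1-p)*16.235167] = 33.958884; exercise = 32.625563; V(2,0) = max -> 33.958884
  V(2,1) = exp(-r*dt) * [p*16.235167 + (1-p)*0.000000] = 7.903337; exercise = 3.510000; V(2,1) = max -> 7.903337
  V(2,2) = exp(-r*dt) * [p*0.000000 + (1-p)*0.000000] = 0.000000; exercise = 0.000000; V(2,2) = max -> 0.000000
  V(1,0) = exp(-r*dt) * [p*33.958884 + (1-p)*7.903337] = 20.328167; exercise = 16.235167; V(1,0) = max -> 20.328167
  V(1,1) = exp(-r*dt) * [p*7.903337 + (1-p)*0.000000] = 3.847372; exercise = 0.000000; V(1,1) = max -> 3.847372
  V(0,0) = exp(-r*dt) * [p*20.328167 + (1-p)*3.847372] = 11.744150; exercise = 3.510000; V(0,0) = max -> 11.744150


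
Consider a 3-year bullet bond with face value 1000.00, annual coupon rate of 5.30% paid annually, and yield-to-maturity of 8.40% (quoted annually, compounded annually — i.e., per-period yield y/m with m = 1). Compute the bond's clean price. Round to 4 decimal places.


Coupon per period c = face * coupon_rate / m = 53.000000
Periods per year m = 1; per-period yield y/m = 0.084000
Number of cashflows N = 3
Cashflows (t years, CF_t, discount factor 1/(1+y/m)^(m*t), PV):
  t = 1.0000: CF_t = 53.000000, DF = 0.922509, PV = 48.892989
  t = 2.0000: CF_t = 53.000000, DF = 0.851023, PV = 45.104233
  t = 3.0000: CF_t = 1053.000000, DF = 0.785077, PV = 826.685889
Price P = sum_t PV_t = 920.683111

Answer: Price = 920.6831


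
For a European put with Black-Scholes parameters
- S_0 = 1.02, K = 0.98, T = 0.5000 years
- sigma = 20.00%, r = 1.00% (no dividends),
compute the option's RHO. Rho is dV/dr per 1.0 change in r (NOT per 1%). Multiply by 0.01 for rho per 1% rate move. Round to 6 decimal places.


Answer: Rho = -0.196120

Derivation:
d1 = 0.3889464511; d2 = 0.2475250948
phi(d1) = 0.3698794253; exp(-qT) = 1.0000000000; exp(-rT) = 0.9950124792
N(-d2) = 0.4022509364
Rho = -K*T*exp(-rT)*N(-d2) = -0.9800 * 0.5000 * 0.9950124792 * 0.4022509364 = -0.196120


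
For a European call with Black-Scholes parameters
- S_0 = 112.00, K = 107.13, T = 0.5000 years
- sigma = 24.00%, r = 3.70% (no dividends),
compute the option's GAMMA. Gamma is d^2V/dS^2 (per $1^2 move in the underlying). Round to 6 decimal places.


d1 = 0.4558235467; d2 = 0.2861179192
phi(d1) = 0.3595773065; exp(-qT) = 1.0000000000; exp(-rT) = 0.9816700746
Gamma = exp(-qT) * phi(d1) / (S * sigma * sqrt(T)) = 1.0000000000 * 0.3595773065 / (112.0000 * 0.2400 * 0.7071067812) = 0.018918

Answer: Gamma = 0.018918


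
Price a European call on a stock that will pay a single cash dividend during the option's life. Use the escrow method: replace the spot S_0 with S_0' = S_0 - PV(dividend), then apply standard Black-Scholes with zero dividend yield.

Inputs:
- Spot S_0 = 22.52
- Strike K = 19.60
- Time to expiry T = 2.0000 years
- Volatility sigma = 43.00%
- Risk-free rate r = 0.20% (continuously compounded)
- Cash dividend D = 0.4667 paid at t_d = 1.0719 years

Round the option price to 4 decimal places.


Answer: Price = 6.3292

Derivation:
PV(D) = D * exp(-r * t_d) = 0.4667 * 0.99785850 = 0.46570056
S_0' = S_0 - PV(D) = 22.5200 - 0.46570056 = 22.05429944
d1 = (ln(S_0'/K) + (r + sigma^2/2)*T) / (sigma*sqrt(T)) = 0.50464074
d2 = d1 - sigma*sqrt(T) = -0.10347110
exp(-rT) = 0.99600799
N(d1) = 0.69309440; N(d2) = 0.45879454
C = S_0' * N(d1) - K * exp(-rT) * N(d2) = 22.05429944 * 0.69309440 - 19.6000 * 0.99600799 * 0.45879454 = 6.3292


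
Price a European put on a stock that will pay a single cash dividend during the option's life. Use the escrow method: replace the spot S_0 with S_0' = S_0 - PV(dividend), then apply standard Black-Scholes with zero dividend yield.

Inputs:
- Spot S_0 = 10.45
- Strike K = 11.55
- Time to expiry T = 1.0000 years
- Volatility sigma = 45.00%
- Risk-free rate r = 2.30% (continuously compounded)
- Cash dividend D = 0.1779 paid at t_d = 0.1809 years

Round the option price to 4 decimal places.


Answer: Price = 2.4675

Derivation:
PV(D) = D * exp(-r * t_d) = 0.1779 * 0.99584794 = 0.17716135
S_0' = S_0 - PV(D) = 10.4500 - 0.17716135 = 10.27283865
d1 = (ln(S_0'/K) + (r + sigma^2/2)*T) / (sigma*sqrt(T)) = 0.01570656
d2 = d1 - sigma*sqrt(T) = -0.43429344
exp(-rT) = 0.97726248
N(-d1) = 0.49373425; N(-d2) = 0.66796232
P = K * exp(-rT) * N(-d2) - S_0' * N(-d1) = 11.5500 * 0.97726248 * 0.66796232 - 10.27283865 * 0.49373425 = 2.4675


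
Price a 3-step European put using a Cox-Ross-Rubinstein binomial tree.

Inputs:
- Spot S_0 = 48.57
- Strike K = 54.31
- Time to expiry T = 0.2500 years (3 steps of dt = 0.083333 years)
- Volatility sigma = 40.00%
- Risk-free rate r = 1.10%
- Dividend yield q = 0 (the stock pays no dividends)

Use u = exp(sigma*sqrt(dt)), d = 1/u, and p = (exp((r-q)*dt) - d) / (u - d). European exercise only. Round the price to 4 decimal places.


Answer: Price = V(0,0) = 7.2003

Derivation:
dt = T/N = 0.083333
u = exp(sigma*sqrt(dt)) = 1.122401; d = 1/u = 0.890947
p = (exp((r-q)*dt) - d) / (u - d) = 0.475127
Discount per step: exp(-r*dt) = 0.999084
Stock lattice S(k, i) with i counting down-moves:
  k=0: S(0,0) = 48.5700
  k=1: S(1,0) = 54.5150; S(1,1) = 43.2733
  k=2: S(2,0) = 61.1877; S(2,1) = 48.5700; S(2,2) = 38.5542
  k=3: S(3,0) = 68.6771; S(3,1) = 54.5150; S(3,2) = 43.2733; S(3,3) = 34.3498
Terminal payoffs V(N, i) = max(K - S_T, 0):
  V(3,0) = 0.000000; V(3,1) = 0.000000; V(3,2) = 11.036692; V(3,3) = 19.960210
Backward induction: V(k, i) = exp(-r*dt) * [p * V(k+1, i) + (1-p) * V(k+1, i+1)].
  V(2,0) = exp(-r*dt) * [p*0.000000 + (1-p)*0.000000] = 0.000000
  V(2,1) = exp(-r*dt) * [p*0.000000 + (1-p)*11.036692] = 5.787556
  V(2,2) = exp(-r*dt) * [p*11.036692 + (1-p)*19.960210] = 15.706004
  V(1,0) = exp(-r*dt) * [p*0.000000 + (1-p)*5.787556] = 3.034950
  V(1,1) = exp(-r*dt) * [p*5.787556 + (1-p)*15.706004] = 10.983411
  V(0,0) = exp(-r*dt) * [p*3.034950 + (1-p)*10.983411] = 7.200280


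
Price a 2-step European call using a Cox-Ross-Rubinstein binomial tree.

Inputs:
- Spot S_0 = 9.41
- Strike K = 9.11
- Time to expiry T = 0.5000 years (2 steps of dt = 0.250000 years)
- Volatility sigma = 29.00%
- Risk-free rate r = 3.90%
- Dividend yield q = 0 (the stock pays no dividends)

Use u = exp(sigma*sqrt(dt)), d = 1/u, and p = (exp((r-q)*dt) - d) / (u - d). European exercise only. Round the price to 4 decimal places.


Answer: Price = V(0,0) = 0.9883

Derivation:
dt = T/N = 0.250000
u = exp(sigma*sqrt(dt)) = 1.156040; d = 1/u = 0.865022
p = (exp((r-q)*dt) - d) / (u - d) = 0.497480
Discount per step: exp(-r*dt) = 0.990297
Stock lattice S(k, i) with i counting down-moves:
  k=0: S(0,0) = 9.4100
  k=1: S(1,0) = 10.8783; S(1,1) = 8.1399
  k=2: S(2,0) = 12.5758; S(2,1) = 9.4100; S(2,2) = 7.0412
Terminal payoffs V(N, i) = max(S_T - K, 0):
  V(2,0) = 3.465783; V(2,1) = 0.300000; V(2,2) = 0.000000
Backward induction: V(k, i) = exp(-r*dt) * [p * V(k+1, i) + (1-p) * V(k+1, i+1)].
  V(1,0) = exp(-r*dt) * [p*3.465783 + (1-p)*0.300000] = 1.856723
  V(1,1) = exp(-r*dt) * [p*0.300000 + (1-p)*0.000000] = 0.147796
  V(0,0) = exp(-r*dt) * [p*1.856723 + (1-p)*0.147796] = 0.988271


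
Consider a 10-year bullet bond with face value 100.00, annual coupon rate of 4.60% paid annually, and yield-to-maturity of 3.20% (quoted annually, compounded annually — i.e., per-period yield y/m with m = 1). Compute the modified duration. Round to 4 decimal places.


Answer: Modified duration = 8.0880

Derivation:
Coupon per period c = face * coupon_rate / m = 4.600000
Periods per year m = 1; per-period yield y/m = 0.032000
Number of cashflows N = 10
Cashflows (t years, CF_t, discount factor 1/(1+y/m)^(m*t), PV):
  t = 1.0000: CF_t = 4.600000, DF = 0.968992, PV = 4.457364
  t = 2.0000: CF_t = 4.600000, DF = 0.938946, PV = 4.319151
  t = 3.0000: CF_t = 4.600000, DF = 0.909831, PV = 4.185224
  t = 4.0000: CF_t = 4.600000, DF = 0.881620, PV = 4.055450
  t = 5.0000: CF_t = 4.600000, DF = 0.854283, PV = 3.929700
  t = 6.0000: CF_t = 4.600000, DF = 0.827793, PV = 3.807848
  t = 7.0000: CF_t = 4.600000, DF = 0.802125, PV = 3.689776
  t = 8.0000: CF_t = 4.600000, DF = 0.777253, PV = 3.575364
  t = 9.0000: CF_t = 4.600000, DF = 0.753152, PV = 3.464500
  t = 10.0000: CF_t = 104.600000, DF = 0.729799, PV = 76.336934
Price P = sum_t PV_t = 111.821311
First compute Macaulay numerator sum_t t * PV_t:
  t * PV_t at t = 1.0000: 4.457364
  t * PV_t at t = 2.0000: 8.638303
  t * PV_t at t = 3.0000: 12.555673
  t * PV_t at t = 4.0000: 16.221800
  t * PV_t at t = 5.0000: 19.648498
  t * PV_t at t = 6.0000: 22.847090
  t * PV_t at t = 7.0000: 25.828429
  t * PV_t at t = 8.0000: 28.602911
  t * PV_t at t = 9.0000: 31.180499
  t * PV_t at t = 10.0000: 763.369338
Macaulay duration D = 933.349905 / 111.821311 = 8.346798
Modified duration = D / (1 + y/m) = 8.346798 / (1 + 0.032000) = 8.087983


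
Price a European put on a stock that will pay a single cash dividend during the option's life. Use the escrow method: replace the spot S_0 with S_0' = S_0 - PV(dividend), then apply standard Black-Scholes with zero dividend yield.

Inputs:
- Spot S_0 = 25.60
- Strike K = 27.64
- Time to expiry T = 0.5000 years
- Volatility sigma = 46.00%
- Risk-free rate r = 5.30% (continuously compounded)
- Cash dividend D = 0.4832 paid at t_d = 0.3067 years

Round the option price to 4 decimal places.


PV(D) = D * exp(-r * t_d) = 0.4832 * 0.98387630 = 0.47540903
S_0' = S_0 - PV(D) = 25.6000 - 0.47540903 = 25.12459097
d1 = (ln(S_0'/K) + (r + sigma^2/2)*T) / (sigma*sqrt(T)) = -0.04924203
d2 = d1 - sigma*sqrt(T) = -0.37451115
exp(-rT) = 0.97384804
N(-d1) = 0.51963679; N(-d2) = 0.64598797
P = K * exp(-rT) * N(-d2) - S_0' * N(-d1) = 27.6400 * 0.97384804 * 0.64598797 - 25.12459097 * 0.51963679 = 4.3325

Answer: Price = 4.3325


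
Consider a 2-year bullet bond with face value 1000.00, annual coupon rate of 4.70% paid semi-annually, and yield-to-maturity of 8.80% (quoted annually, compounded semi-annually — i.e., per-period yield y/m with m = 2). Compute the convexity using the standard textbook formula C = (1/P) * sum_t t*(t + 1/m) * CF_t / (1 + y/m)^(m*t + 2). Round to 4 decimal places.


Coupon per period c = face * coupon_rate / m = 23.500000
Periods per year m = 2; per-period yield y/m = 0.044000
Number of cashflows N = 4
Cashflows (t years, CF_t, discount factor 1/(1+y/m)^(m*t), PV):
  t = 0.5000: CF_t = 23.500000, DF = 0.957854, PV = 22.509579
  t = 1.0000: CF_t = 23.500000, DF = 0.917485, PV = 21.560899
  t = 1.5000: CF_t = 23.500000, DF = 0.878817, PV = 20.652202
  t = 2.0000: CF_t = 1023.500000, DF = 0.841779, PV = 861.560644
Price P = sum_t PV_t = 926.283324
Convexity numerator sum_t t*(t + 1/m) * CF_t / (1+y/m)^(m*t + 2):
  t = 0.5000: term = 10.326101
  t = 1.0000: term = 29.672704
  t = 1.5000: term = 56.844261
  t = 2.0000: term = 3952.345111
Convexity = (1/P) * sum = 4049.188177 / 926.283324 = 4.371436

Answer: Convexity = 4.3714


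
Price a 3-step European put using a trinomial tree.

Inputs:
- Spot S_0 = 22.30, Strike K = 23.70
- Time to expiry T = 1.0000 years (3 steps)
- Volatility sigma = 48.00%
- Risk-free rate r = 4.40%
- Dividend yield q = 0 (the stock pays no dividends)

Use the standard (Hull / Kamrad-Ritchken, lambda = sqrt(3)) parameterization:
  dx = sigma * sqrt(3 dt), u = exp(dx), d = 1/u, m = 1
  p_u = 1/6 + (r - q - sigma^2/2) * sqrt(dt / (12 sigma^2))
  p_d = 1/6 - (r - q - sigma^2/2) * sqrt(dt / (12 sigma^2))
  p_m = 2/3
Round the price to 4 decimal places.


Answer: Price = V(0,0) = 4.2947

Derivation:
dt = T/N = 0.333333; dx = sigma*sqrt(3*dt) = 0.480000
u = exp(dx) = 1.616074; d = 1/u = 0.618783
p_u = 0.141944, p_m = 0.666667, p_d = 0.191389
Discount per step: exp(-r*dt) = 0.985440
Stock lattice S(k, j) with j the centered position index:
  k=0: S(0,+0) = 22.3000
  k=1: S(1,-1) = 13.7989; S(1,+0) = 22.3000; S(1,+1) = 36.0385
  k=2: S(2,-2) = 8.5385; S(2,-1) = 13.7989; S(2,+0) = 22.3000; S(2,+1) = 36.0385; S(2,+2) = 58.2408
  k=3: S(3,-3) = 5.2835; S(3,-2) = 8.5385; S(3,-1) = 13.7989; S(3,+0) = 22.3000; S(3,+1) = 36.0385; S(3,+2) = 58.2408; S(3,+3) = 94.1215
Terminal payoffs V(N, j) = max(K - S_T, 0):
  V(3,-3) = 18.416511; V(3,-2) = 15.161489; V(3,-1) = 9.901130; V(3,+0) = 1.400000; V(3,+1) = 0.000000; V(3,+2) = 0.000000; V(3,+3) = 0.000000
Backward induction: V(k, j) = exp(-r*dt) * [p_u * V(k+1, j+1) + p_m * V(k+1, j) + p_d * V(k+1, j-1)]
  V(2,-2) = exp(-r*dt) * [p_u*9.901130 + p_m*15.161489 + p_d*18.416511] = 14.818840
  V(2,-1) = exp(-r*dt) * [p_u*1.400000 + p_m*9.901130 + p_d*15.161489] = 9.559970
  V(2,+0) = exp(-r*dt) * [p_u*0.000000 + p_m*1.400000 + p_d*9.901130] = 2.787121
  V(2,+1) = exp(-r*dt) * [p_u*0.000000 + p_m*0.000000 + p_d*1.400000] = 0.264043
  V(2,+2) = exp(-r*dt) * [p_u*0.000000 + p_m*0.000000 + p_d*0.000000] = 0.000000
  V(1,-1) = exp(-r*dt) * [p_u*2.787121 + p_m*9.559970 + p_d*14.818840] = 9.465244
  V(1,+0) = exp(-r*dt) * [p_u*0.264043 + p_m*2.787121 + p_d*9.559970] = 3.670994
  V(1,+1) = exp(-r*dt) * [p_u*0.000000 + p_m*0.264043 + p_d*2.787121] = 0.699123
  V(0,+0) = exp(-r*dt) * [p_u*0.699123 + p_m*3.670994 + p_d*9.465244] = 4.294656


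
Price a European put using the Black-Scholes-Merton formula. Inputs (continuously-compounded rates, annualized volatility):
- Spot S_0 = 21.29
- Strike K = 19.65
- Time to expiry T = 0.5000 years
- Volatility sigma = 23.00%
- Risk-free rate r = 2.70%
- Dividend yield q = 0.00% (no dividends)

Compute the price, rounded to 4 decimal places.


d1 = (ln(S/K) + (r - q + 0.5*sigma^2) * T) / (sigma * sqrt(T)) = 0.65721050
d2 = d1 - sigma * sqrt(T) = 0.49457594
exp(-rT) = 0.98659072; exp(-qT) = 1.00000000
P = K * exp(-rT) * N(-d2) - S_0 * exp(-qT) * N(-d1)
N(-d1) = 0.25552279; N(-d2) = 0.31044974
P = 19.6500 * 0.98659072 * 0.31044974 - 21.2900 * 1.00000000 * 0.25552279 = 0.5785

Answer: Price = 0.5785


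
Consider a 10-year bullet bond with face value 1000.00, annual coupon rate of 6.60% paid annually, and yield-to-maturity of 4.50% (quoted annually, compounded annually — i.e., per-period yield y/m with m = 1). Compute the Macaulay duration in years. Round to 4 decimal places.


Coupon per period c = face * coupon_rate / m = 66.000000
Periods per year m = 1; per-period yield y/m = 0.045000
Number of cashflows N = 10
Cashflows (t years, CF_t, discount factor 1/(1+y/m)^(m*t), PV):
  t = 1.0000: CF_t = 66.000000, DF = 0.956938, PV = 63.157895
  t = 2.0000: CF_t = 66.000000, DF = 0.915730, PV = 60.438177
  t = 3.0000: CF_t = 66.000000, DF = 0.876297, PV = 57.835576
  t = 4.0000: CF_t = 66.000000, DF = 0.838561, PV = 55.345049
  t = 5.0000: CF_t = 66.000000, DF = 0.802451, PV = 52.961769
  t = 6.0000: CF_t = 66.000000, DF = 0.767896, PV = 50.681119
  t = 7.0000: CF_t = 66.000000, DF = 0.734828, PV = 48.498678
  t = 8.0000: CF_t = 66.000000, DF = 0.703185, PV = 46.410218
  t = 9.0000: CF_t = 66.000000, DF = 0.672904, PV = 44.411692
  t = 10.0000: CF_t = 1066.000000, DF = 0.643928, PV = 686.426909
Price P = sum_t PV_t = 1166.167082
Macaulay numerator sum_t t * PV_t:
  t * PV_t at t = 1.0000: 63.157895
  t * PV_t at t = 2.0000: 120.876354
  t * PV_t at t = 3.0000: 173.506728
  t * PV_t at t = 4.0000: 221.380195
  t * PV_t at t = 5.0000: 264.808845
  t * PV_t at t = 6.0000: 304.086712
  t * PV_t at t = 7.0000: 339.490747
  t * PV_t at t = 8.0000: 371.281747
  t * PV_t at t = 9.0000: 399.705230
  t * PV_t at t = 10.0000: 6864.269090
Macaulay duration D = (sum_t t * PV_t) / P = 9122.563543 / 1166.167082 = 7.822690

Answer: Macaulay duration = 7.8227 years


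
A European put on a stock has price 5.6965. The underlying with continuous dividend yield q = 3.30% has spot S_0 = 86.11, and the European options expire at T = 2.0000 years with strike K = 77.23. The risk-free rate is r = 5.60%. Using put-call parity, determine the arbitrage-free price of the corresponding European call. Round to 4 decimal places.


Answer: Call price = 17.2597

Derivation:
Put-call parity: C - P = S_0 * exp(-qT) - K * exp(-rT).
S_0 * exp(-qT) = 86.1100 * 0.93613086 = 80.61022872
K * exp(-rT) = 77.2300 * 0.89404426 = 69.04703801
C = P + S*exp(-qT) - K*exp(-rT)
C = 5.6965 + 80.61022872 - 69.04703801 = 17.2597


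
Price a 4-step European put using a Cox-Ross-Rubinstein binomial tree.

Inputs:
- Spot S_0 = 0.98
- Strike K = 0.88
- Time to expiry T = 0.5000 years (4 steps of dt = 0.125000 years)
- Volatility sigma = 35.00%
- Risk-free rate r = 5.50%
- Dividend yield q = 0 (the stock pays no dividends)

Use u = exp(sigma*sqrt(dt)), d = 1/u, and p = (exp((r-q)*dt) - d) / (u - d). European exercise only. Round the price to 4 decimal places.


Answer: Price = V(0,0) = 0.0459

Derivation:
dt = T/N = 0.125000
u = exp(sigma*sqrt(dt)) = 1.131726; d = 1/u = 0.883606
p = (exp((r-q)*dt) - d) / (u - d) = 0.496907
Discount per step: exp(-r*dt) = 0.993149
Stock lattice S(k, i) with i counting down-moves:
  k=0: S(0,0) = 0.9800
  k=1: S(1,0) = 1.1091; S(1,1) = 0.8659
  k=2: S(2,0) = 1.2552; S(2,1) = 0.9800; S(2,2) = 0.7651
  k=3: S(3,0) = 1.4205; S(3,1) = 1.1091; S(3,2) = 0.8659; S(3,3) = 0.6761
  k=4: S(4,0) = 1.6076; S(4,1) = 1.2552; S(4,2) = 0.9800; S(4,3) = 0.7651; S(4,4) = 0.5974
Terminal payoffs V(N, i) = max(K - S_T, 0):
  V(4,0) = 0.000000; V(4,1) = 0.000000; V(4,2) = 0.000000; V(4,3) = 0.114855; V(4,4) = 0.282605
Backward induction: V(k, i) = exp(-r*dt) * [p * V(k+1, i) + (1-p) * V(k+1, i+1)].
  V(3,0) = exp(-r*dt) * [p*0.000000 + (1-p)*0.000000] = 0.000000
  V(3,1) = exp(-r*dt) * [p*0.000000 + (1-p)*0.000000] = 0.000000
  V(3,2) = exp(-r*dt) * [p*0.000000 + (1-p)*0.114855] = 0.057387
  V(3,3) = exp(-r*dt) * [p*0.114855 + (1-p)*0.282605] = 0.197884
  V(2,0) = exp(-r*dt) * [p*0.000000 + (1-p)*0.000000] = 0.000000
  V(2,1) = exp(-r*dt) * [p*0.000000 + (1-p)*0.057387] = 0.028673
  V(2,2) = exp(-r*dt) * [p*0.057387 + (1-p)*0.197884] = 0.127192
  V(1,0) = exp(-r*dt) * [p*0.000000 + (1-p)*0.028673] = 0.014326
  V(1,1) = exp(-r*dt) * [p*0.028673 + (1-p)*0.127192] = 0.077701
  V(0,0) = exp(-r*dt) * [p*0.014326 + (1-p)*0.077701] = 0.045893


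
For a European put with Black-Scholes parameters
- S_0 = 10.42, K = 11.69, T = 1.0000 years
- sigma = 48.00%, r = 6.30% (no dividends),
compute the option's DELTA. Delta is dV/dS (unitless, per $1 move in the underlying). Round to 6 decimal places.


Answer: Delta = -0.447630

Derivation:
d1 = 0.1316526268; d2 = -0.3483473732
phi(d1) = 0.3954999017; exp(-qT) = 1.0000000000; exp(-rT) = 0.9389434737
N(-d1) = 0.4476295288
Delta = -exp(-qT) * N(-d1) = -1.0000000000 * 0.4476295288 = -0.447630


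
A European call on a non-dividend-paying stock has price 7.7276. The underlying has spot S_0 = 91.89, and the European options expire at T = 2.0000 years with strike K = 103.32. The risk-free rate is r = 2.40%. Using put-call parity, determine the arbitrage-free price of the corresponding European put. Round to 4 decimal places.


Put-call parity: C - P = S_0 * exp(-qT) - K * exp(-rT).
S_0 * exp(-qT) = 91.8900 * 1.00000000 = 91.89000000
K * exp(-rT) = 103.3200 * 0.95313379 = 98.47778288
P = C - S*exp(-qT) + K*exp(-rT)
P = 7.7276 - 91.89000000 + 98.47778288 = 14.3154

Answer: Put price = 14.3154


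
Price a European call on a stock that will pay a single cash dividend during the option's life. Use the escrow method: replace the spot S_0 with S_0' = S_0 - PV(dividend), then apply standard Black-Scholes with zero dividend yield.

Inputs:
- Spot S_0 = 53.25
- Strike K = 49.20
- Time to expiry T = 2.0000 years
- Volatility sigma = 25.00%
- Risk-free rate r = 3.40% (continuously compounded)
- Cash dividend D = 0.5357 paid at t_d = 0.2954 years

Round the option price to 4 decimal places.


Answer: Price = 10.8084

Derivation:
PV(D) = D * exp(-r * t_d) = 0.5357 * 0.99000667 = 0.53034657
S_0' = S_0 - PV(D) = 53.2500 - 0.53034657 = 52.71965343
d1 = (ln(S_0'/K) + (r + sigma^2/2)*T) / (sigma*sqrt(T)) = 0.56453904
d2 = d1 - sigma*sqrt(T) = 0.21098565
exp(-rT) = 0.93426047
N(d1) = 0.71380633; N(d2) = 0.58355077
C = S_0' * N(d1) - K * exp(-rT) * N(d2) = 52.71965343 * 0.71380633 - 49.2000 * 0.93426047 * 0.58355077 = 10.8084


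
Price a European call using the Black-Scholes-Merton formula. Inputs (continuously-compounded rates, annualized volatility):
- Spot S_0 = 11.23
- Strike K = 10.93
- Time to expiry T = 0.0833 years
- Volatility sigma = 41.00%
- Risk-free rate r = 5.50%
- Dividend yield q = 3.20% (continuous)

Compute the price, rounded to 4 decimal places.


Answer: Price = 0.6964

Derivation:
d1 = (ln(S/K) + (r - q + 0.5*sigma^2) * T) / (sigma * sqrt(T)) = 0.30418135
d2 = d1 - sigma * sqrt(T) = 0.18584822
exp(-rT) = 0.99542898; exp(-qT) = 0.99733795
C = S_0 * exp(-qT) * N(d1) - K * exp(-rT) * N(d2)
N(d1) = 0.61950513; N(d2) = 0.57371810
C = 11.2300 * 0.99733795 * 0.61950513 - 10.9300 * 0.99542898 * 0.57371810 = 0.6964


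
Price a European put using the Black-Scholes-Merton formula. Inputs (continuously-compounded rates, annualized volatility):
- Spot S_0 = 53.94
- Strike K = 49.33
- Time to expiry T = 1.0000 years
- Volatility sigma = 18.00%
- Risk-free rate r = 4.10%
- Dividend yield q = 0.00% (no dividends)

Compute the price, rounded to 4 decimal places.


Answer: Price = 1.2446

Derivation:
d1 = (ln(S/K) + (r - q + 0.5*sigma^2) * T) / (sigma * sqrt(T)) = 0.81411057
d2 = d1 - sigma * sqrt(T) = 0.63411057
exp(-rT) = 0.95982913; exp(-qT) = 1.00000000
P = K * exp(-rT) * N(-d2) - S_0 * exp(-qT) * N(-d1)
N(-d1) = 0.20779081; N(-d2) = 0.26300433
P = 49.3300 * 0.95982913 * 0.26300433 - 53.9400 * 1.00000000 * 0.20779081 = 1.2446


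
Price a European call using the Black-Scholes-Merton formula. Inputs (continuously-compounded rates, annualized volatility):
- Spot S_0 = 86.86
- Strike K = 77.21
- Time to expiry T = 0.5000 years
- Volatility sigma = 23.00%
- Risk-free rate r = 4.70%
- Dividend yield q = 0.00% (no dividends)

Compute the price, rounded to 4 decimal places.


d1 = (ln(S/K) + (r - q + 0.5*sigma^2) * T) / (sigma * sqrt(T)) = 0.94994351
d2 = d1 - sigma * sqrt(T) = 0.78730895
exp(-rT) = 0.97677397; exp(-qT) = 1.00000000
C = S_0 * exp(-qT) * N(d1) - K * exp(-rT) * N(d2)
N(d1) = 0.82892952; N(d2) = 0.78444948
C = 86.8600 * 1.00000000 * 0.82892952 - 77.2100 * 0.97677397 * 0.78444948 = 12.8402

Answer: Price = 12.8402


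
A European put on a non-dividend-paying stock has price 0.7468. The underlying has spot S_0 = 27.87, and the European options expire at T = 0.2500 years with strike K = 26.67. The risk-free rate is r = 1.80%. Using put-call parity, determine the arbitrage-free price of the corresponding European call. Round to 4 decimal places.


Put-call parity: C - P = S_0 * exp(-qT) - K * exp(-rT).
S_0 * exp(-qT) = 27.8700 * 1.00000000 = 27.87000000
K * exp(-rT) = 26.6700 * 0.99551011 = 26.55025463
C = P + S*exp(-qT) - K*exp(-rT)
C = 0.7468 + 27.87000000 - 26.55025463 = 2.0665

Answer: Call price = 2.0665


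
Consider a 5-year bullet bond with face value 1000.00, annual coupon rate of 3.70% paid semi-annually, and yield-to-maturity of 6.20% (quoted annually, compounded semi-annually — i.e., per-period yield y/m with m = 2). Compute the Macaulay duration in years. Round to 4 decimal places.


Answer: Macaulay duration = 4.5827 years

Derivation:
Coupon per period c = face * coupon_rate / m = 18.500000
Periods per year m = 2; per-period yield y/m = 0.031000
Number of cashflows N = 10
Cashflows (t years, CF_t, discount factor 1/(1+y/m)^(m*t), PV):
  t = 0.5000: CF_t = 18.500000, DF = 0.969932, PV = 17.943744
  t = 1.0000: CF_t = 18.500000, DF = 0.940768, PV = 17.404213
  t = 1.5000: CF_t = 18.500000, DF = 0.912481, PV = 16.880905
  t = 2.0000: CF_t = 18.500000, DF = 0.885045, PV = 16.373332
  t = 2.5000: CF_t = 18.500000, DF = 0.858434, PV = 15.881020
  t = 3.0000: CF_t = 18.500000, DF = 0.832622, PV = 15.403511
  t = 3.5000: CF_t = 18.500000, DF = 0.807587, PV = 14.940360
  t = 4.0000: CF_t = 18.500000, DF = 0.783305, PV = 14.491135
  t = 4.5000: CF_t = 18.500000, DF = 0.759752, PV = 14.055417
  t = 5.0000: CF_t = 1018.500000, DF = 0.736908, PV = 750.540929
Price P = sum_t PV_t = 893.914568
Macaulay numerator sum_t t * PV_t:
  t * PV_t at t = 0.5000: 8.971872
  t * PV_t at t = 1.0000: 17.404213
  t * PV_t at t = 1.5000: 25.321358
  t * PV_t at t = 2.0000: 32.746664
  t * PV_t at t = 2.5000: 39.702551
  t * PV_t at t = 3.0000: 46.210534
  t * PV_t at t = 3.5000: 52.291261
  t * PV_t at t = 4.0000: 57.964541
  t * PV_t at t = 4.5000: 63.249377
  t * PV_t at t = 5.0000: 3752.704645
Macaulay duration D = (sum_t t * PV_t) / P = 4096.567017 / 893.914568 = 4.582728


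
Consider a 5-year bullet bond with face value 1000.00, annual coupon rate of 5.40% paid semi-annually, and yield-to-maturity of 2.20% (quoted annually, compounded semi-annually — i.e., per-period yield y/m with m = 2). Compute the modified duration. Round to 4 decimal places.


Answer: Modified duration = 4.4438

Derivation:
Coupon per period c = face * coupon_rate / m = 27.000000
Periods per year m = 2; per-period yield y/m = 0.011000
Number of cashflows N = 10
Cashflows (t years, CF_t, discount factor 1/(1+y/m)^(m*t), PV):
  t = 0.5000: CF_t = 27.000000, DF = 0.989120, PV = 26.706231
  t = 1.0000: CF_t = 27.000000, DF = 0.978358, PV = 26.415659
  t = 1.5000: CF_t = 27.000000, DF = 0.967713, PV = 26.128248
  t = 2.0000: CF_t = 27.000000, DF = 0.957184, PV = 25.843965
  t = 2.5000: CF_t = 27.000000, DF = 0.946769, PV = 25.562774
  t = 3.0000: CF_t = 27.000000, DF = 0.936468, PV = 25.284643
  t = 3.5000: CF_t = 27.000000, DF = 0.926279, PV = 25.009538
  t = 4.0000: CF_t = 27.000000, DF = 0.916201, PV = 24.737427
  t = 4.5000: CF_t = 27.000000, DF = 0.906232, PV = 24.468276
  t = 5.0000: CF_t = 1027.000000, DF = 0.896372, PV = 920.574388
Price P = sum_t PV_t = 1150.731150
First compute Macaulay numerator sum_t t * PV_t:
  t * PV_t at t = 0.5000: 13.353116
  t * PV_t at t = 1.0000: 26.415659
  t * PV_t at t = 1.5000: 39.192373
  t * PV_t at t = 2.0000: 51.687930
  t * PV_t at t = 2.5000: 63.906936
  t * PV_t at t = 3.0000: 75.853930
  t * PV_t at t = 3.5000: 87.533384
  t * PV_t at t = 4.0000: 98.949707
  t * PV_t at t = 4.5000: 110.107240
  t * PV_t at t = 5.0000: 4602.871938
Macaulay duration D = 5169.872212 / 1150.731150 = 4.492685
Modified duration = D / (1 + y/m) = 4.492685 / (1 + 0.011000) = 4.443803


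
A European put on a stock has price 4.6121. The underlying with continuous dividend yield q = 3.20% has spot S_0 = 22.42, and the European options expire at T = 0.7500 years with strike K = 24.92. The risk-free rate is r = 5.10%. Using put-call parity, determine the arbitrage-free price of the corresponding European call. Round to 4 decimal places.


Put-call parity: C - P = S_0 * exp(-qT) - K * exp(-rT).
S_0 * exp(-qT) = 22.4200 * 0.97628571 = 21.88832561
K * exp(-rT) = 24.9200 * 0.96247229 = 23.98480954
C = P + S*exp(-qT) - K*exp(-rT)
C = 4.6121 + 21.88832561 - 23.98480954 = 2.5156

Answer: Call price = 2.5156


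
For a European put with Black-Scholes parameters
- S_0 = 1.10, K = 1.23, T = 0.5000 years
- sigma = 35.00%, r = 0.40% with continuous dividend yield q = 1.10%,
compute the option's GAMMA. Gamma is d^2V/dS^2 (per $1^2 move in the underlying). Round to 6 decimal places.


Answer: Gamma = 1.374720

Derivation:
d1 = -0.3417507262; d2 = -0.5892380996
phi(d1) = 0.3763125192; exp(-qT) = 0.9945150973; exp(-rT) = 0.9980019987
Gamma = exp(-qT) * phi(d1) / (S * sigma * sqrt(T)) = 0.9945150973 * 0.3763125192 / (1.1000 * 0.3500 * 0.7071067812) = 1.374720


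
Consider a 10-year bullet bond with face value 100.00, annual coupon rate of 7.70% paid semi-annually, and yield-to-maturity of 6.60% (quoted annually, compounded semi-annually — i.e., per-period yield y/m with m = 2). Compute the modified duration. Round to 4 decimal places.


Answer: Modified duration = 7.0394

Derivation:
Coupon per period c = face * coupon_rate / m = 3.850000
Periods per year m = 2; per-period yield y/m = 0.033000
Number of cashflows N = 20
Cashflows (t years, CF_t, discount factor 1/(1+y/m)^(m*t), PV):
  t = 0.5000: CF_t = 3.850000, DF = 0.968054, PV = 3.727009
  t = 1.0000: CF_t = 3.850000, DF = 0.937129, PV = 3.607946
  t = 1.5000: CF_t = 3.850000, DF = 0.907192, PV = 3.492688
  t = 2.0000: CF_t = 3.850000, DF = 0.878211, PV = 3.381111
  t = 2.5000: CF_t = 3.850000, DF = 0.850156, PV = 3.273099
  t = 3.0000: CF_t = 3.850000, DF = 0.822997, PV = 3.168537
  t = 3.5000: CF_t = 3.850000, DF = 0.796705, PV = 3.067316
  t = 4.0000: CF_t = 3.850000, DF = 0.771254, PV = 2.969328
  t = 4.5000: CF_t = 3.850000, DF = 0.746616, PV = 2.874470
  t = 5.0000: CF_t = 3.850000, DF = 0.722764, PV = 2.782643
  t = 5.5000: CF_t = 3.850000, DF = 0.699675, PV = 2.693749
  t = 6.0000: CF_t = 3.850000, DF = 0.677323, PV = 2.607695
  t = 6.5000: CF_t = 3.850000, DF = 0.655686, PV = 2.524391
  t = 7.0000: CF_t = 3.850000, DF = 0.634739, PV = 2.443747
  t = 7.5000: CF_t = 3.850000, DF = 0.614462, PV = 2.365680
  t = 8.0000: CF_t = 3.850000, DF = 0.594833, PV = 2.290106
  t = 8.5000: CF_t = 3.850000, DF = 0.575830, PV = 2.216947
  t = 9.0000: CF_t = 3.850000, DF = 0.557435, PV = 2.146125
  t = 9.5000: CF_t = 3.850000, DF = 0.539627, PV = 2.077565
  t = 10.0000: CF_t = 103.850000, DF = 0.522388, PV = 54.250041
Price P = sum_t PV_t = 107.960192
First compute Macaulay numerator sum_t t * PV_t:
  t * PV_t at t = 0.5000: 1.863504
  t * PV_t at t = 1.0000: 3.607946
  t * PV_t at t = 1.5000: 5.239032
  t * PV_t at t = 2.0000: 6.762222
  t * PV_t at t = 2.5000: 8.182747
  t * PV_t at t = 3.0000: 9.505611
  t * PV_t at t = 3.5000: 10.735605
  t * PV_t at t = 4.0000: 11.877312
  t * PV_t at t = 4.5000: 12.935117
  t * PV_t at t = 5.0000: 13.913216
  t * PV_t at t = 5.5000: 14.815622
  t * PV_t at t = 6.0000: 15.646173
  t * PV_t at t = 6.5000: 16.408539
  t * PV_t at t = 7.0000: 17.106228
  t * PV_t at t = 7.5000: 17.742596
  t * PV_t at t = 8.0000: 18.320848
  t * PV_t at t = 8.5000: 18.844047
  t * PV_t at t = 9.0000: 19.315122
  t * PV_t at t = 9.5000: 19.736868
  t * PV_t at t = 10.0000: 542.500410
Macaulay duration D = 785.058765 / 107.960192 = 7.271743
Modified duration = D / (1 + y/m) = 7.271743 / (1 + 0.033000) = 7.039441
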